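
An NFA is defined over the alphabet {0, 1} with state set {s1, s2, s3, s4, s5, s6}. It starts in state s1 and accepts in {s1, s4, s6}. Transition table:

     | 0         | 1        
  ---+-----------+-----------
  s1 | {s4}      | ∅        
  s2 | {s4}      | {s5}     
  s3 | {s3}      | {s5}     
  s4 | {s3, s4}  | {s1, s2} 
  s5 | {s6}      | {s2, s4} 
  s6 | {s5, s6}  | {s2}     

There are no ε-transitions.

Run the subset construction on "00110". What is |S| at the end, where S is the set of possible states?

Start in {s1}.
Read '0': {s1} → {s4}.
Read '0': {s4} → {s3, s4}.
Read '1': {s3, s4} → {s1, s2, s5}.
Read '1': {s1, s2, s5} → {s2, s4, s5}.
Read '0': {s2, s4, s5} → {s3, s4, s6}.
That set has 3 states.

3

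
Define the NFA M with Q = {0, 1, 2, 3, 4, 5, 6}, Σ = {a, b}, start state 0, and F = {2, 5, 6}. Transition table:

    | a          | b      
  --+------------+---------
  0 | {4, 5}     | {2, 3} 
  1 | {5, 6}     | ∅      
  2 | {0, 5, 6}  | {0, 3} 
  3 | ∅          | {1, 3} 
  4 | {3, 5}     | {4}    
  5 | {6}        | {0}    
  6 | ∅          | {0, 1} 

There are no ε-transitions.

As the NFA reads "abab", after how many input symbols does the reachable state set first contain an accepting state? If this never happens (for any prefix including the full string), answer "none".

1

Start in {0}.
Read 'a': 0→{4, 5}; now {4, 5}.
None of the earlier sets intersect F, but {4, 5} does.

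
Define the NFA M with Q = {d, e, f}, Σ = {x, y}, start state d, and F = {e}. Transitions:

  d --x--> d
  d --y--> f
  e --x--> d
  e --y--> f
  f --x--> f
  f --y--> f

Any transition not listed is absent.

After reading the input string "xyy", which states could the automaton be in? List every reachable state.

Start in {d}.
Read 'x': {d} → {d}.
Read 'y': {d} → {f}.
Read 'y': {f} → {f}.

{f}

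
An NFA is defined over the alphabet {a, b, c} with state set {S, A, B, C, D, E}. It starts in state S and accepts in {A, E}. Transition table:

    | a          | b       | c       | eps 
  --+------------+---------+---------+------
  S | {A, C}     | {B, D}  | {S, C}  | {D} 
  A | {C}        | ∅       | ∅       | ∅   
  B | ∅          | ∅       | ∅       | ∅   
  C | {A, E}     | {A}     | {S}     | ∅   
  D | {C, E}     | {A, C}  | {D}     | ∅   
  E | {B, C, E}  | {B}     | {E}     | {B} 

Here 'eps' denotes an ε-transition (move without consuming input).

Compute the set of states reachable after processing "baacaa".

{A, B, C, E}

Start: ε-closure({S}) = {S, D}.
Read 'b': {S, D} → {A, B, C, D}.
Read 'a': {A, B, C, D} → {A, B, C, E}.
Read 'a': {A, B, C, E} → {A, B, C, E}.
Read 'c': {A, B, C, E} → {S, B, D, E}.
Read 'a': {S, B, D, E} → {A, B, C, E}.
Read 'a': {A, B, C, E} → {A, B, C, E}.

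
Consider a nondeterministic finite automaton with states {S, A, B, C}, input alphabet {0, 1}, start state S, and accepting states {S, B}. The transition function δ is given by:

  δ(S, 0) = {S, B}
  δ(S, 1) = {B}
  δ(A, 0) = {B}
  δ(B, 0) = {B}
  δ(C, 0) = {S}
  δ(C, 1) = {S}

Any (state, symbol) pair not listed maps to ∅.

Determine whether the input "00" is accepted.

Start in {S}.
Read '0': S→{S, B}; now {S, B}.
Read '0': S→{S, B}, B→{B}; now {S, B}.
The final set {S, B} contains the accepting states S, B.

Yes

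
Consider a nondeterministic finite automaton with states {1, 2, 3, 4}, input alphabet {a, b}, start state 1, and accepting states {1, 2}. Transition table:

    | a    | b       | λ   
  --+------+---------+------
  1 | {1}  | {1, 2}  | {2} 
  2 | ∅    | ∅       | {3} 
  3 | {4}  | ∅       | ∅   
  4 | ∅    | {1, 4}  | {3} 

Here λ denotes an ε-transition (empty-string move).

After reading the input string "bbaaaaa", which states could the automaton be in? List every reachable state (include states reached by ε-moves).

Start: ε-closure({1}) = {1, 2, 3}.
Read 'b': 1→{1, 2}, 2→∅, 3→∅; union {1, 2}; ε-closure = {1, 2, 3}.
Read 'b': 1→{1, 2}, 2→∅, 3→∅; union {1, 2}; ε-closure = {1, 2, 3}.
Read 'a': 1→{1}, 2→∅, 3→{4}; union {1, 4}; ε-closure = {1, 2, 3, 4}.
Read 'a': 1→{1}, 2→∅, 3→{4}, 4→∅; union {1, 4}; ε-closure = {1, 2, 3, 4}.
Read 'a': 1→{1}, 2→∅, 3→{4}, 4→∅; union {1, 4}; ε-closure = {1, 2, 3, 4}.
Read 'a': 1→{1}, 2→∅, 3→{4}, 4→∅; union {1, 4}; ε-closure = {1, 2, 3, 4}.
Read 'a': 1→{1}, 2→∅, 3→{4}, 4→∅; union {1, 4}; ε-closure = {1, 2, 3, 4}.

{1, 2, 3, 4}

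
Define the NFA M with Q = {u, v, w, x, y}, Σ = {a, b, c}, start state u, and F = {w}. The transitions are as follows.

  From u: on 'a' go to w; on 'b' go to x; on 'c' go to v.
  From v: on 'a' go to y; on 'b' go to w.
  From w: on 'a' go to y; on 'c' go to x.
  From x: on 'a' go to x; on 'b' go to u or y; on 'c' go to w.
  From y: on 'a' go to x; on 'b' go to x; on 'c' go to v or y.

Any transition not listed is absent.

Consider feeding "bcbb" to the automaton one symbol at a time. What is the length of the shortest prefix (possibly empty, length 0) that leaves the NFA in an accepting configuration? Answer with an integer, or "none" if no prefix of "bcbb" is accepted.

2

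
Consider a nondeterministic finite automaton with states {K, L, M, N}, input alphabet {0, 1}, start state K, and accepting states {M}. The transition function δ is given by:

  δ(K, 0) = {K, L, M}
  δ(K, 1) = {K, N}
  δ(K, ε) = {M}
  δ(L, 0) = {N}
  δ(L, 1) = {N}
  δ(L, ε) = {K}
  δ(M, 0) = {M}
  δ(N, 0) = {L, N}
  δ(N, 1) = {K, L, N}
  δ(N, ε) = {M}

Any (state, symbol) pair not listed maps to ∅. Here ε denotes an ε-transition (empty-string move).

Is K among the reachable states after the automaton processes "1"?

Start: ε-closure({K}) = {K, M}.
Read '1': K→{K, N}, M→∅; union {K, N}; ε-closure = {K, M, N}.
State K is in {K, M, N}.

Yes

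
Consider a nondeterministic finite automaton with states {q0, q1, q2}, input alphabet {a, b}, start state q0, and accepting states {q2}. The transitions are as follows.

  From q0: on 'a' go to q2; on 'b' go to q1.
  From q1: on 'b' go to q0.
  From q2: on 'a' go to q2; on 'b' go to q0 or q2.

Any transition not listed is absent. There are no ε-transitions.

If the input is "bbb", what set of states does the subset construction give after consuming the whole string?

{q1}

Start in {q0}.
Read 'b': q0→{q1}; now {q1}.
Read 'b': q1→{q0}; now {q0}.
Read 'b': q0→{q1}; now {q1}.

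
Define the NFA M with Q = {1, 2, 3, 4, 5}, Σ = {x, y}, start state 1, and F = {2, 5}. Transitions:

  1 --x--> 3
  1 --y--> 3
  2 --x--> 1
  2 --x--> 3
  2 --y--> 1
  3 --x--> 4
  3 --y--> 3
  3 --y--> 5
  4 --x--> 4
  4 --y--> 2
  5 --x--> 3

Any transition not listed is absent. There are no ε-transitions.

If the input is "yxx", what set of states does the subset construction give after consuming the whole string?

Start in {1}.
Read 'y': 1→{3}; now {3}.
Read 'x': 3→{4}; now {4}.
Read 'x': 4→{4}; now {4}.

{4}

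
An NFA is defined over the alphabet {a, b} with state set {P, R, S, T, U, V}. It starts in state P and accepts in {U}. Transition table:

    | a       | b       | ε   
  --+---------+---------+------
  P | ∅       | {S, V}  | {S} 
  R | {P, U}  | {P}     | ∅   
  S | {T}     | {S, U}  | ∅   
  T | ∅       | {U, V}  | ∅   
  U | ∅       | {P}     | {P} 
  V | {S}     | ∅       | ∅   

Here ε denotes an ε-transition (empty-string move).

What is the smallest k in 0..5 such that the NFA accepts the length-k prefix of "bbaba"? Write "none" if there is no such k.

1

Start: ε-closure({P}) = {P, S}.
Read 'b': {P, S} → {P, S, U, V}.
None of the earlier sets intersect F, but {P, S, U, V} does.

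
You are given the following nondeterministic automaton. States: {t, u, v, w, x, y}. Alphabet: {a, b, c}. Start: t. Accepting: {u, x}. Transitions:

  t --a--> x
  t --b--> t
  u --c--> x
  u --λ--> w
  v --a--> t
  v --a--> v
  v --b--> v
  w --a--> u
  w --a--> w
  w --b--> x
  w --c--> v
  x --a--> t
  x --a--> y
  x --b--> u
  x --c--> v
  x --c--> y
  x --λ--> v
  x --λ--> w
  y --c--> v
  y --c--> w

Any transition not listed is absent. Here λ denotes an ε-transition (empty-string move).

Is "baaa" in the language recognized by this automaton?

Yes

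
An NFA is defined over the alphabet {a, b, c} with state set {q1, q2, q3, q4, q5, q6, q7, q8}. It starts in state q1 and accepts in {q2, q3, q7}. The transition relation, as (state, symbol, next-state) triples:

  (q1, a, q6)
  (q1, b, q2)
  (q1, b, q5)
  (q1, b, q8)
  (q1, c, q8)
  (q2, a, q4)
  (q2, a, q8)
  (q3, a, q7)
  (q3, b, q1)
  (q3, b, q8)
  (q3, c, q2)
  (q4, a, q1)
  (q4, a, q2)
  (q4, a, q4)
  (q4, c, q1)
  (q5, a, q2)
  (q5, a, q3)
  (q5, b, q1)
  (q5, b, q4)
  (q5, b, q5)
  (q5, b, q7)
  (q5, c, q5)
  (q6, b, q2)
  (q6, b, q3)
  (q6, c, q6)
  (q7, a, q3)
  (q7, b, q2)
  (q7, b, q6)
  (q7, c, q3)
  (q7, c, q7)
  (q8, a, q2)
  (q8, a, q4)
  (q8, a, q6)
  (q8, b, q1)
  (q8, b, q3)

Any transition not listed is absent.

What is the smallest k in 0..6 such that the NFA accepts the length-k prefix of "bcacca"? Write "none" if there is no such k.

Start in {q1}.
Read 'b': q1→{q2, q5, q8}; now {q2, q5, q8}.
None of the earlier sets intersect F, but {q2, q5, q8} does.

1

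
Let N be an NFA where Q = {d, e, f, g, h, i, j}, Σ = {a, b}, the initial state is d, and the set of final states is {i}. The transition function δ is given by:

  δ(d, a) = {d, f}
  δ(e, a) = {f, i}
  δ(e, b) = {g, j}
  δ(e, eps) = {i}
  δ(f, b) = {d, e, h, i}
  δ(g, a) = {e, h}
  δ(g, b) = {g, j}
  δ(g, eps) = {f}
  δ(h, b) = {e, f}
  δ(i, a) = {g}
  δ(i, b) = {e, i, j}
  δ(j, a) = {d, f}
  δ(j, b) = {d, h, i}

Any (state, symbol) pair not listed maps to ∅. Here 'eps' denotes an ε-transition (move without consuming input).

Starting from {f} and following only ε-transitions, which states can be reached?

{f}

Begin with {f}.
No ε-moves leave this set, so the closure equals the set itself.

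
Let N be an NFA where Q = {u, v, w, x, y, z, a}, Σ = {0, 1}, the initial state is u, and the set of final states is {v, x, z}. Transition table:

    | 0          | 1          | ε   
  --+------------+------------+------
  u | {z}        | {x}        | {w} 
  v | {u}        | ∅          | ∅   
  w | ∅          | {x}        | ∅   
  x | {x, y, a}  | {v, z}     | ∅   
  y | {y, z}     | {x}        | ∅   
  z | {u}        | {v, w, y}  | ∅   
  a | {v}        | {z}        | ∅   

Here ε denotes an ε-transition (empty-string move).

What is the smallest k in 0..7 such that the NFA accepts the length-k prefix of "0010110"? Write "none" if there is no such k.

1

Start: ε-closure({u}) = {u, w}.
Read '0': {u, w} → {z}.
None of the earlier sets intersect F, but {z} does.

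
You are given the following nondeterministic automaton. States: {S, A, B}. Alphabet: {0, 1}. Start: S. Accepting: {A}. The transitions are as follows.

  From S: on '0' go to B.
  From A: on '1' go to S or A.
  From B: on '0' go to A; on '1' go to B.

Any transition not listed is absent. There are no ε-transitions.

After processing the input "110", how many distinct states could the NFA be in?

Start in {S}.
Read '1': S→∅; now ∅.
The set is empty and remains empty for the remaining 2 symbols.
That set has 0 states.

0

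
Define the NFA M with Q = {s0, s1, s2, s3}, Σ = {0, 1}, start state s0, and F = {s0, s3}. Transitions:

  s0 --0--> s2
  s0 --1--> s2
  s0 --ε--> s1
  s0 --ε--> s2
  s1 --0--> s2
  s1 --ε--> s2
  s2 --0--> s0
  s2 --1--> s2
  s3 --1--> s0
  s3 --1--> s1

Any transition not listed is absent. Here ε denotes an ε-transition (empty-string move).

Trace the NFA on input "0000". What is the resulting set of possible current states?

Start: ε-closure({s0}) = {s0, s1, s2}.
Read '0': {s0, s1, s2} → {s0, s1, s2}.
Read '0': {s0, s1, s2} → {s0, s1, s2}.
Read '0': {s0, s1, s2} → {s0, s1, s2}.
Read '0': {s0, s1, s2} → {s0, s1, s2}.

{s0, s1, s2}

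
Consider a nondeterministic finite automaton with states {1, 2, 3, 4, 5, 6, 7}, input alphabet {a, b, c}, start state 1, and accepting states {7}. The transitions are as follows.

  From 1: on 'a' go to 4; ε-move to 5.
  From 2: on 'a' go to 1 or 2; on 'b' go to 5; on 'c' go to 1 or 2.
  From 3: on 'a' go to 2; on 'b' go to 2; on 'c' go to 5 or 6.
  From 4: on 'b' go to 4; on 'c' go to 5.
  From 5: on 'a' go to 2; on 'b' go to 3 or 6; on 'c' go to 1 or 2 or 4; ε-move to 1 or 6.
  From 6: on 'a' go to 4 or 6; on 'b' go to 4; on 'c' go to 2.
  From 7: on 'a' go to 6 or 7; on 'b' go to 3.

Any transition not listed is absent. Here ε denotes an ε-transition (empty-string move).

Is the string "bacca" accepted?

Start: ε-closure({1}) = {1, 5, 6}.
Read 'b': {1, 5, 6} → {3, 4, 6}.
Read 'a': {3, 4, 6} → {2, 4, 6}.
Read 'c': {2, 4, 6} → {1, 2, 5, 6}.
Read 'c': {1, 2, 5, 6} → {1, 2, 4, 5, 6}.
Read 'a': {1, 2, 4, 5, 6} → {1, 2, 4, 5, 6}.
The final set {1, 2, 4, 5, 6} contains no accepting state.

No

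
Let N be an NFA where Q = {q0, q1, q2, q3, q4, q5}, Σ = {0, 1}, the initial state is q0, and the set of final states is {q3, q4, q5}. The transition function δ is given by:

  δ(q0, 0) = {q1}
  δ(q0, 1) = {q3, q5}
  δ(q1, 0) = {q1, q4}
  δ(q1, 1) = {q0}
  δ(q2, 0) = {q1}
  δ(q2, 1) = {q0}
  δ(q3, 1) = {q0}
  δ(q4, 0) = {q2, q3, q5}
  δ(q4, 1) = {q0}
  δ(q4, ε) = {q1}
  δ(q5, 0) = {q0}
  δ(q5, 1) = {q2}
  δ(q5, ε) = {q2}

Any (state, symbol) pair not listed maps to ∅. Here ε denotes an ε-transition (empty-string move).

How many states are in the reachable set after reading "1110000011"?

Start in {q0}.
Read '1': {q0} → {q2, q3, q5}.
Read '1': {q2, q3, q5} → {q0, q2}.
Read '1': {q0, q2} → {q0, q2, q3, q5}.
Read '0': {q0, q2, q3, q5} → {q0, q1}.
Read '0': {q0, q1} → {q1, q4}.
Read '0': {q1, q4} → {q1, q2, q3, q4, q5}.
Read '0': {q1, q2, q3, q4, q5} → {q0, q1, q2, q3, q4, q5}.
Read '0': {q0, q1, q2, q3, q4, q5} → {q0, q1, q2, q3, q4, q5}.
Read '1': {q0, q1, q2, q3, q4, q5} → {q0, q2, q3, q5}.
Read '1': {q0, q2, q3, q5} → {q0, q2, q3, q5}.
That set has 4 states.

4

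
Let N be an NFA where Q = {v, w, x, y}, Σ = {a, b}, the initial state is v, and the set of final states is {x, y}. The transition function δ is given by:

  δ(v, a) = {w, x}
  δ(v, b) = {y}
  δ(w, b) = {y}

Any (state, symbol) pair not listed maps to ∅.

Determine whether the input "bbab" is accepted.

Start in {v}.
Read 'b': v→{y}; now {y}.
Read 'b': y→∅; now ∅.
The set is empty and remains empty for the remaining 2 symbols.
The final set ∅ contains no accepting state.

No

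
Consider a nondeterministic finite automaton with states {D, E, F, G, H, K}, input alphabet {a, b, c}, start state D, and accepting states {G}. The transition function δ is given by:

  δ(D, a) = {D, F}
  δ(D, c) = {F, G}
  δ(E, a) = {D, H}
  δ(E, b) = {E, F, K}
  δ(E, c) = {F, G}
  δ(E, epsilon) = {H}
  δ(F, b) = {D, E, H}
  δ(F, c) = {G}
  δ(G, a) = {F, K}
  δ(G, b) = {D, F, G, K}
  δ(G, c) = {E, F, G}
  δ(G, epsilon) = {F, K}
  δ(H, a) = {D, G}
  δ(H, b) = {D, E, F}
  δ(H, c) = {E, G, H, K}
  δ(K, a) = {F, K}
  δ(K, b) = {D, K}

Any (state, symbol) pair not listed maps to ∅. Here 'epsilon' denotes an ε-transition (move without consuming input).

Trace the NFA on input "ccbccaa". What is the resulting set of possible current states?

{D, F, G, K}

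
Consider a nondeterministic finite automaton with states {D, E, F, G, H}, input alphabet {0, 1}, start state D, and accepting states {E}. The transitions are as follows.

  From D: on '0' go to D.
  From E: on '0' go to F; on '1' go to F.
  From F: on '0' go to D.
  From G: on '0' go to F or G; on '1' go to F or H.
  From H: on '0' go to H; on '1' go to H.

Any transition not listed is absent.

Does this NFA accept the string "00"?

No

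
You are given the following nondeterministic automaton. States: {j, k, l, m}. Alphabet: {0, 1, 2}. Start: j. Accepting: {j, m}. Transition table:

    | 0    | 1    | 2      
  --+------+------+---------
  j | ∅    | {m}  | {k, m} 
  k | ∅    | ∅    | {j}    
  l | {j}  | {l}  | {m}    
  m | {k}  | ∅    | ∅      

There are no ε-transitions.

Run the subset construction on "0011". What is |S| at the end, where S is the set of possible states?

0

Start in {j}.
Read '0': j→∅; now ∅.
The set is empty and remains empty for the remaining 3 symbols.
That set has 0 states.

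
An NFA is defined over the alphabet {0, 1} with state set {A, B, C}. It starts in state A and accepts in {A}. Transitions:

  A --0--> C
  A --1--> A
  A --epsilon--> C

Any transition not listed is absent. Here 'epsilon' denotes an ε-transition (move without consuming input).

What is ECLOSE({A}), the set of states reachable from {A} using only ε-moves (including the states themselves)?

{A, C}

Begin with {A}.
ε-move A → C; add C.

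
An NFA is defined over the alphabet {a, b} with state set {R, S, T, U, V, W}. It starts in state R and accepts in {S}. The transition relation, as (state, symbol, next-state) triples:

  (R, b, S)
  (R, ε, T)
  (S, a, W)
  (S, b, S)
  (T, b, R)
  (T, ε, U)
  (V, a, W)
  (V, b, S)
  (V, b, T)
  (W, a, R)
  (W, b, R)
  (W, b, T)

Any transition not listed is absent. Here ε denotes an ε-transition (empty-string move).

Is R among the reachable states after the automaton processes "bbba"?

Start: ε-closure({R}) = {R, T, U}.
Read 'b': {R, T, U} → {R, S, T, U}.
Read 'b': {R, S, T, U} → {R, S, T, U}.
Read 'b': {R, S, T, U} → {R, S, T, U}.
Read 'a': {R, S, T, U} → {W}.
State R is not in {W}.

No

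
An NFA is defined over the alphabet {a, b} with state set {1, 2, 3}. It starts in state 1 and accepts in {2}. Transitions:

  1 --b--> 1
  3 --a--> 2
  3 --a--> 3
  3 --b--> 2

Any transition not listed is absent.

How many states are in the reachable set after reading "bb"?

1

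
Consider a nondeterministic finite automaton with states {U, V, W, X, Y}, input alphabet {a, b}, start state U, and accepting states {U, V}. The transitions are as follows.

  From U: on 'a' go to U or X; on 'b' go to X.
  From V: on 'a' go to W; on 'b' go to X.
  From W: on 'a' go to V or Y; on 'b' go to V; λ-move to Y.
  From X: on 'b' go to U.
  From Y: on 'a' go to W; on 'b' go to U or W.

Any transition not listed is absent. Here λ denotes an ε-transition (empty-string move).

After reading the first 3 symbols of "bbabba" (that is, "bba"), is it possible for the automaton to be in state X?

Yes

Start in {U}.
Read 'b': U→{X}; now {X}.
Read 'b': X→{U}; now {U}.
Read 'a': U→{U, X}; now {U, X}.
State X is in {U, X}.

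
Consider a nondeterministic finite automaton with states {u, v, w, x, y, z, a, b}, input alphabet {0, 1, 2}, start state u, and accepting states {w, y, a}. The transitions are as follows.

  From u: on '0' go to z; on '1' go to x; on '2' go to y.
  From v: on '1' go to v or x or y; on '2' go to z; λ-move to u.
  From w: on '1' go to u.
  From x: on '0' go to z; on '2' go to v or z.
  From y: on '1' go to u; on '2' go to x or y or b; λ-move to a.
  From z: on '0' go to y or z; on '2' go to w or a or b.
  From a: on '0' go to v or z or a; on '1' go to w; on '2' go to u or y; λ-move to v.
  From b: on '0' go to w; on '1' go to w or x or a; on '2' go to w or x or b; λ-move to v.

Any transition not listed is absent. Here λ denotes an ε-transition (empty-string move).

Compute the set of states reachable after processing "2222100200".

Start in {u}.
Read '2': u→{y}; union {y}; ε-closure = {u, v, y, a}.
Read '2': u→{y}, v→{z}, y→{x, y, b}, a→{u, y}; union {u, x, y, z, b}; ε-closure = {u, v, x, y, z, a, b}.
Read '2': u→{y}, v→{z}, x→{v, z}, y→{x, y, b}, z→{w, a, b}, a→{u, y}, b→{w, x, b}; now {u, v, w, x, y, z, a, b}.
Read '2': u→{y}, v→{z}, w→∅, x→{v, z}, y→{x, y, b}, z→{w, a, b}, a→{u, y}, b→{w, x, b}; now {u, v, w, x, y, z, a, b}.
Read '1': u→{x}, v→{v, x, y}, w→{u}, x→∅, y→{u}, z→∅, a→{w}, b→{w, x, a}; now {u, v, w, x, y, a}.
Read '0': u→{z}, v→∅, w→∅, x→{z}, y→∅, a→{v, z, a}; union {v, z, a}; ε-closure = {u, v, z, a}.
Read '0': u→{z}, v→∅, z→{y, z}, a→{v, z, a}; union {v, y, z, a}; ε-closure = {u, v, y, z, a}.
Read '2': u→{y}, v→{z}, y→{x, y, b}, z→{w, a, b}, a→{u, y}; union {u, w, x, y, z, a, b}; ε-closure = {u, v, w, x, y, z, a, b}.
Read '0': u→{z}, v→∅, w→∅, x→{z}, y→∅, z→{y, z}, a→{v, z, a}, b→{w}; union {v, w, y, z, a}; ε-closure = {u, v, w, y, z, a}.
Read '0': u→{z}, v→∅, w→∅, y→∅, z→{y, z}, a→{v, z, a}; union {v, y, z, a}; ε-closure = {u, v, y, z, a}.

{u, v, y, z, a}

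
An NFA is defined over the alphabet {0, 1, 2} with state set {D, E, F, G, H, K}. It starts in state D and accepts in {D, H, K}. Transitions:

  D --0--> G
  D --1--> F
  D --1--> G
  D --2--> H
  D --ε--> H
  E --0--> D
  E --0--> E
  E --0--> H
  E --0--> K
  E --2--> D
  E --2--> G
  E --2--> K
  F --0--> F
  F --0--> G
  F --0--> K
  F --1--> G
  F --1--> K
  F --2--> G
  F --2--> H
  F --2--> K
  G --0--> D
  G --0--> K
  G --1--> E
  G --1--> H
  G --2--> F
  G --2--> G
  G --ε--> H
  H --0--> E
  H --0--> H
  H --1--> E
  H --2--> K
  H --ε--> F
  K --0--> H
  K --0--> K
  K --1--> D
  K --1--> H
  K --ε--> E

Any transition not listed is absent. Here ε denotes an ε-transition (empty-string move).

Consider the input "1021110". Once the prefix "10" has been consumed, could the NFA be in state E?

Yes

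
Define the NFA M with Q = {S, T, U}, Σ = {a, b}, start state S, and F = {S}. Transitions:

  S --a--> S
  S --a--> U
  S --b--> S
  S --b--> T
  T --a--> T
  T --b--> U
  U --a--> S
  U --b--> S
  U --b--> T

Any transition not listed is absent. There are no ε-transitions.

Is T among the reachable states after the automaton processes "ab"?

Start in {S}.
Read 'a': {S} → {S, U}.
Read 'b': {S, U} → {S, T}.
State T is in {S, T}.

Yes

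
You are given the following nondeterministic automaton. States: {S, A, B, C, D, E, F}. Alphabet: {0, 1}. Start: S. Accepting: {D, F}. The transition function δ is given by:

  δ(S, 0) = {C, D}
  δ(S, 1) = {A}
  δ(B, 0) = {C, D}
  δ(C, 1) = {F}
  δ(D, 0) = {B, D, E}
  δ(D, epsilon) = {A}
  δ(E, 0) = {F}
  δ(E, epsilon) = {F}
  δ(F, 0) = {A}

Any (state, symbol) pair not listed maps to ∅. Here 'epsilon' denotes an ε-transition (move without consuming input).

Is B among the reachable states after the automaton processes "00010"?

Start in {S}.
Read '0': S→{C, D}; union {C, D}; ε-closure = {A, C, D}.
Read '0': A→∅, C→∅, D→{B, D, E}; union {B, D, E}; ε-closure = {A, B, D, E, F}.
Read '0': A→∅, B→{C, D}, D→{B, D, E}, E→{F}, F→{A}; now {A, B, C, D, E, F}.
Read '1': A→∅, B→∅, C→{F}, D→∅, E→∅, F→∅; now {F}.
Read '0': F→{A}; now {A}.
State B is not in {A}.

No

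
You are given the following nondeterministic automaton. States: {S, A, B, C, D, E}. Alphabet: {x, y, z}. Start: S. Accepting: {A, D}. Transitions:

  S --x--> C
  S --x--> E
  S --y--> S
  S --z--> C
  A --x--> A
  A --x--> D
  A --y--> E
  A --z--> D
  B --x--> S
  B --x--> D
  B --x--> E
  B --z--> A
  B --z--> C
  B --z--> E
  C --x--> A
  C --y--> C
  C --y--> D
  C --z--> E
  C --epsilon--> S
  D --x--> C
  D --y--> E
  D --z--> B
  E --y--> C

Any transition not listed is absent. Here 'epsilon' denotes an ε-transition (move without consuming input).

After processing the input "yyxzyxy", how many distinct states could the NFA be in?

4

Start in {S}.
Read 'y': S→{S}; now {S}.
Read 'y': S→{S}; now {S}.
Read 'x': S→{C, E}; union {C, E}; ε-closure = {S, C, E}.
Read 'z': S→{C}, C→{E}, E→∅; union {C, E}; ε-closure = {S, C, E}.
Read 'y': S→{S}, C→{C, D}, E→{C}; now {S, C, D}.
Read 'x': S→{C, E}, C→{A}, D→{C}; union {A, C, E}; ε-closure = {S, A, C, E}.
Read 'y': S→{S}, A→{E}, C→{C, D}, E→{C}; now {S, C, D, E}.
That set has 4 states.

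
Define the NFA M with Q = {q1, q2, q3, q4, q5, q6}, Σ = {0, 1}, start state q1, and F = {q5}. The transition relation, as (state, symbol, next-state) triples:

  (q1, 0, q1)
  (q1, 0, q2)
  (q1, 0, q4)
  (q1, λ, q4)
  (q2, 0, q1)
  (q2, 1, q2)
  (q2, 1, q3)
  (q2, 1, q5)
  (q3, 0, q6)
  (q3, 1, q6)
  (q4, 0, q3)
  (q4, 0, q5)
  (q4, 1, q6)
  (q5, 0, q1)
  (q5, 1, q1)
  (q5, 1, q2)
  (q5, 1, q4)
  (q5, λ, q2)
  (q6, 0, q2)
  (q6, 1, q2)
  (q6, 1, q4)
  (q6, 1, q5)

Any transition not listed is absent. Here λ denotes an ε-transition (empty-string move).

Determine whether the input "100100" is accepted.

Start: ε-closure({q1}) = {q1, q4}.
Read '1': q1→∅, q4→{q6}; now {q6}.
Read '0': q6→{q2}; now {q2}.
Read '0': q2→{q1}; union {q1}; ε-closure = {q1, q4}.
Read '1': q1→∅, q4→{q6}; now {q6}.
Read '0': q6→{q2}; now {q2}.
Read '0': q2→{q1}; union {q1}; ε-closure = {q1, q4}.
The final set {q1, q4} contains no accepting state.

No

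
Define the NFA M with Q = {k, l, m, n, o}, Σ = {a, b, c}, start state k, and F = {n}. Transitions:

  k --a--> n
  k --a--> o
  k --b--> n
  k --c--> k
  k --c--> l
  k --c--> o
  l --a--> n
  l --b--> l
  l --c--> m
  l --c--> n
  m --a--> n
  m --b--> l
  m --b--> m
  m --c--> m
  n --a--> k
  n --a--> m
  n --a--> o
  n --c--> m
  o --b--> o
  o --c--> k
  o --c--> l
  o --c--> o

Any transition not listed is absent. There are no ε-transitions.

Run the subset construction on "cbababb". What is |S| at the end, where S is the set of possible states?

3

Start in {k}.
Read 'c': k→{k, l, o}; now {k, l, o}.
Read 'b': k→{n}, l→{l}, o→{o}; now {l, n, o}.
Read 'a': l→{n}, n→{k, m, o}, o→∅; now {k, m, n, o}.
Read 'b': k→{n}, m→{l, m}, n→∅, o→{o}; now {l, m, n, o}.
Read 'a': l→{n}, m→{n}, n→{k, m, o}, o→∅; now {k, m, n, o}.
Read 'b': k→{n}, m→{l, m}, n→∅, o→{o}; now {l, m, n, o}.
Read 'b': l→{l}, m→{l, m}, n→∅, o→{o}; now {l, m, o}.
That set has 3 states.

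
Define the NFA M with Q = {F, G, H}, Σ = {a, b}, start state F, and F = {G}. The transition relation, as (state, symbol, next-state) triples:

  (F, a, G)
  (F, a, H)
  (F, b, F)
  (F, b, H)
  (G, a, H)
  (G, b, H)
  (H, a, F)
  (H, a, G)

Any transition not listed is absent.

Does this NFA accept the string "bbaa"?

Yes

Start in {F}.
Read 'b': {F} → {F, H}.
Read 'b': {F, H} → {F, H}.
Read 'a': {F, H} → {F, G, H}.
Read 'a': {F, G, H} → {F, G, H}.
The final set {F, G, H} contains the accepting state G.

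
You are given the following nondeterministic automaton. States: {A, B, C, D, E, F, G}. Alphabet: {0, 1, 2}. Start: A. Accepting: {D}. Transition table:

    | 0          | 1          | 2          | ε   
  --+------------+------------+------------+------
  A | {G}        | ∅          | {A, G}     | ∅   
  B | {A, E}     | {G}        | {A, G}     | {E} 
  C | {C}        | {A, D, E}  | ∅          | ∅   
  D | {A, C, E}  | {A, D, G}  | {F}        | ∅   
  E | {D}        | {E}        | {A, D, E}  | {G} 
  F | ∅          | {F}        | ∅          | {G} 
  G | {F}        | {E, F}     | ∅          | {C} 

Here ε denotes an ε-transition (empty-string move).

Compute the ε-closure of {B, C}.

Begin with {B, C}.
ε-move B → E; add E.
ε-move E → G; add G.

{B, C, E, G}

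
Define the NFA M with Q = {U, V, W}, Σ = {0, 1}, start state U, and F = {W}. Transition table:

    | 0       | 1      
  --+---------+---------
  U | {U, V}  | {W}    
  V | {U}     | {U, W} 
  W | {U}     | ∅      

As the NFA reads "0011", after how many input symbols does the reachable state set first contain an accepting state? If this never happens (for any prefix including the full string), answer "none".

Start in {U}.
Read '0': {U} → {U, V}.
Read '0': {U, V} → {U, V}.
Read '1': {U, V} → {U, W}.
None of the earlier sets intersect F, but {U, W} does.

3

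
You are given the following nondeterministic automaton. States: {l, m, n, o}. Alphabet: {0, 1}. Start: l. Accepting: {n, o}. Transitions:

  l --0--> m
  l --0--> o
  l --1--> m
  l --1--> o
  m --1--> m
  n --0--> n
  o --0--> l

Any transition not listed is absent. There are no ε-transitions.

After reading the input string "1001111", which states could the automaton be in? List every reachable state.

{m}

Start in {l}.
Read '1': l→{m, o}; now {m, o}.
Read '0': m→∅, o→{l}; now {l}.
Read '0': l→{m, o}; now {m, o}.
Read '1': m→{m}, o→∅; now {m}.
Read '1': m→{m}; now {m}.
Read '1': m→{m}; now {m}.
Read '1': m→{m}; now {m}.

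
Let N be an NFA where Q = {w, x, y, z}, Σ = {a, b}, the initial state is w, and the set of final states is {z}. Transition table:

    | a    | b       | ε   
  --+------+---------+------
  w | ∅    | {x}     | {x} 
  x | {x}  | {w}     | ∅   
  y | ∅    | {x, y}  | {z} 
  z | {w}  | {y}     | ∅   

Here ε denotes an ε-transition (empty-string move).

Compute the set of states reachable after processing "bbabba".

{x}

Start: ε-closure({w}) = {w, x}.
Read 'b': {w, x} → {w, x}.
Read 'b': {w, x} → {w, x}.
Read 'a': {w, x} → {x}.
Read 'b': {x} → {w, x}.
Read 'b': {w, x} → {w, x}.
Read 'a': {w, x} → {x}.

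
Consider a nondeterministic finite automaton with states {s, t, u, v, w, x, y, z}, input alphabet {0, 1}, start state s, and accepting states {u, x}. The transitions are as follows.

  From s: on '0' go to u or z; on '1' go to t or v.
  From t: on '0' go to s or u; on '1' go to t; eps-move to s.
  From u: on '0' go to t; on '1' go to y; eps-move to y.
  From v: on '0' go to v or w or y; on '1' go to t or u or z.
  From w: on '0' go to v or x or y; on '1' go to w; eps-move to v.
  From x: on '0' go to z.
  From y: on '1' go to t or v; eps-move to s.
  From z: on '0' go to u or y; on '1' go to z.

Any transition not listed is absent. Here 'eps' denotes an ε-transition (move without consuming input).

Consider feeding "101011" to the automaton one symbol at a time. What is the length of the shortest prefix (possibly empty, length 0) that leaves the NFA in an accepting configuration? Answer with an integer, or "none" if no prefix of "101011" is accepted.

Start in {s}.
Read '1': s→{t, v}; union {t, v}; ε-closure = {s, t, v}.
Read '0': s→{u, z}, t→{s, u}, v→{v, w, y}; now {s, u, v, w, y, z}.
None of the earlier sets intersect F, but {s, u, v, w, y, z} does.

2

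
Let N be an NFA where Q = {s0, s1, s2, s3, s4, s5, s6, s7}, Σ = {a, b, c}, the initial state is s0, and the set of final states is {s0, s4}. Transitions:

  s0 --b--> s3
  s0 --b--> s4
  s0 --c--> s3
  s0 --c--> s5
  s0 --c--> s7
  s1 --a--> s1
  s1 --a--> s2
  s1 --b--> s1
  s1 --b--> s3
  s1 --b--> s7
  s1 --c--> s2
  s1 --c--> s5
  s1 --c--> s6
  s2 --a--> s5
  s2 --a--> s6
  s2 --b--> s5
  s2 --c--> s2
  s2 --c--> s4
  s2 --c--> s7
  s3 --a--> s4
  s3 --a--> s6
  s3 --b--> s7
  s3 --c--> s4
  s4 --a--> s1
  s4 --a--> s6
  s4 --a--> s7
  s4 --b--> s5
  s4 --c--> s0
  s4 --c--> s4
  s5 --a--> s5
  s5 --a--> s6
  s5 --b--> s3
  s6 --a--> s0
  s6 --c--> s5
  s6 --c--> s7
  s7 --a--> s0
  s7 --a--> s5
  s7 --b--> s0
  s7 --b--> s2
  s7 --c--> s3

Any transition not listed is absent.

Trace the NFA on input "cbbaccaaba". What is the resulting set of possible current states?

{s0, s1, s2, s4, s5, s6, s7}

Start in {s0}.
Read 'c': s0→{s3, s5, s7}; now {s3, s5, s7}.
Read 'b': s3→{s7}, s5→{s3}, s7→{s0, s2}; now {s0, s2, s3, s7}.
Read 'b': s0→{s3, s4}, s2→{s5}, s3→{s7}, s7→{s0, s2}; now {s0, s2, s3, s4, s5, s7}.
Read 'a': s0→∅, s2→{s5, s6}, s3→{s4, s6}, s4→{s1, s6, s7}, s5→{s5, s6}, s7→{s0, s5}; now {s0, s1, s4, s5, s6, s7}.
Read 'c': s0→{s3, s5, s7}, s1→{s2, s5, s6}, s4→{s0, s4}, s5→∅, s6→{s5, s7}, s7→{s3}; now {s0, s2, s3, s4, s5, s6, s7}.
Read 'c': s0→{s3, s5, s7}, s2→{s2, s4, s7}, s3→{s4}, s4→{s0, s4}, s5→∅, s6→{s5, s7}, s7→{s3}; now {s0, s2, s3, s4, s5, s7}.
Read 'a': s0→∅, s2→{s5, s6}, s3→{s4, s6}, s4→{s1, s6, s7}, s5→{s5, s6}, s7→{s0, s5}; now {s0, s1, s4, s5, s6, s7}.
Read 'a': s0→∅, s1→{s1, s2}, s4→{s1, s6, s7}, s5→{s5, s6}, s6→{s0}, s7→{s0, s5}; now {s0, s1, s2, s5, s6, s7}.
Read 'b': s0→{s3, s4}, s1→{s1, s3, s7}, s2→{s5}, s5→{s3}, s6→∅, s7→{s0, s2}; now {s0, s1, s2, s3, s4, s5, s7}.
Read 'a': s0→∅, s1→{s1, s2}, s2→{s5, s6}, s3→{s4, s6}, s4→{s1, s6, s7}, s5→{s5, s6}, s7→{s0, s5}; now {s0, s1, s2, s4, s5, s6, s7}.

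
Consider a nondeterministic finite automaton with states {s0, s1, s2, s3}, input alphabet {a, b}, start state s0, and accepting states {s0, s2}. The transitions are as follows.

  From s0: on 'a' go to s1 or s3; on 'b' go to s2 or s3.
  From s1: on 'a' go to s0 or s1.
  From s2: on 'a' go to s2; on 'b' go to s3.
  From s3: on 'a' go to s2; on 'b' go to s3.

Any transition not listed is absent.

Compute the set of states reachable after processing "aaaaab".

{s2, s3}

Start in {s0}.
Read 'a': {s0} → {s1, s3}.
Read 'a': {s1, s3} → {s0, s1, s2}.
Read 'a': {s0, s1, s2} → {s0, s1, s2, s3}.
Read 'a': {s0, s1, s2, s3} → {s0, s1, s2, s3}.
Read 'a': {s0, s1, s2, s3} → {s0, s1, s2, s3}.
Read 'b': {s0, s1, s2, s3} → {s2, s3}.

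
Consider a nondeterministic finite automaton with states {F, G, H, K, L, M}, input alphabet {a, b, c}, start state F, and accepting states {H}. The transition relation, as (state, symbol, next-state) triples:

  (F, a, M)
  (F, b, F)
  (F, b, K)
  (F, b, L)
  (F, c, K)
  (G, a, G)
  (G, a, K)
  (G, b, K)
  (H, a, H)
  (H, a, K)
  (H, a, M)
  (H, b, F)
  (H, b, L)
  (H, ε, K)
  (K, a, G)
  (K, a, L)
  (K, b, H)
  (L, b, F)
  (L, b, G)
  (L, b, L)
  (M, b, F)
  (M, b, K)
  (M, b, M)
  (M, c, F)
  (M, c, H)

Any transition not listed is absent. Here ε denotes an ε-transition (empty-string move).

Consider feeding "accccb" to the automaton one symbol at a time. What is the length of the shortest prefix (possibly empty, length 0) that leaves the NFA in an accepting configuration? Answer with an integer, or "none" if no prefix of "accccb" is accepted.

2

Start in {F}.
Read 'a': F→{M}; now {M}.
Read 'c': M→{F, H}; union {F, H}; ε-closure = {F, H, K}.
None of the earlier sets intersect F, but {F, H, K} does.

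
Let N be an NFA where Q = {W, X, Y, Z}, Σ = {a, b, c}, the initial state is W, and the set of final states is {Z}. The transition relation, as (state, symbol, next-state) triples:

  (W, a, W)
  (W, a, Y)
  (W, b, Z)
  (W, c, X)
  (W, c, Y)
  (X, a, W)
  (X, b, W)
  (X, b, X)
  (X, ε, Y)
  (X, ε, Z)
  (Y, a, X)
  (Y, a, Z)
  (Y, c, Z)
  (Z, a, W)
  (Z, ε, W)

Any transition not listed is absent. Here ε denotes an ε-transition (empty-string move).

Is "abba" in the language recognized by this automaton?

Start in {W}.
Read 'a': {W} → {W, Y}.
Read 'b': {W, Y} → {W, Z}.
Read 'b': {W, Z} → {W, Z}.
Read 'a': {W, Z} → {W, Y}.
The final set {W, Y} contains no accepting state.

No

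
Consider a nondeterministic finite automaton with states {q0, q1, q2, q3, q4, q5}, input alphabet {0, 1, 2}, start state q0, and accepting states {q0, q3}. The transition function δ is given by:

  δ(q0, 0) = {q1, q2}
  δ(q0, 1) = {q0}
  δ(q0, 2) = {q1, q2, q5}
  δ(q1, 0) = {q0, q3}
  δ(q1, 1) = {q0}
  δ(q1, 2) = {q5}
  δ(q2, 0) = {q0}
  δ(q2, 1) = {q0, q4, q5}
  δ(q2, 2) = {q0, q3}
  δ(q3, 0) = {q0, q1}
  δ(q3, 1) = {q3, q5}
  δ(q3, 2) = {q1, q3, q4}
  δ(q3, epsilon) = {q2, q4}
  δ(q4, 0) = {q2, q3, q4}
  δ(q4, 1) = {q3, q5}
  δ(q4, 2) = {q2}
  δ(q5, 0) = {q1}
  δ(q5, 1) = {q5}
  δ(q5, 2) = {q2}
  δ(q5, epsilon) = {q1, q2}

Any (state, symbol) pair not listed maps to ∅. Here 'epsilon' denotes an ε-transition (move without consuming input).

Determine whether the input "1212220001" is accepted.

Yes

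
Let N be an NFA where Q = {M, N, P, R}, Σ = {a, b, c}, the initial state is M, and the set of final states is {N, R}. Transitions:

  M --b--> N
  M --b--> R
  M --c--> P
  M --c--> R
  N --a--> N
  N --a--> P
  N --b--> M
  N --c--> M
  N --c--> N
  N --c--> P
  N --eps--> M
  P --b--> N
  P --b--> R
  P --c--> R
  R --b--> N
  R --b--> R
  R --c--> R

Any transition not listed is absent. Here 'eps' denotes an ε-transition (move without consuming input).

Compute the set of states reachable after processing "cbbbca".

Start in {M}.
Read 'c': {M} → {P, R}.
Read 'b': {P, R} → {M, N, R}.
Read 'b': {M, N, R} → {M, N, R}.
Read 'b': {M, N, R} → {M, N, R}.
Read 'c': {M, N, R} → {M, N, P, R}.
Read 'a': {M, N, P, R} → {M, N, P}.

{M, N, P}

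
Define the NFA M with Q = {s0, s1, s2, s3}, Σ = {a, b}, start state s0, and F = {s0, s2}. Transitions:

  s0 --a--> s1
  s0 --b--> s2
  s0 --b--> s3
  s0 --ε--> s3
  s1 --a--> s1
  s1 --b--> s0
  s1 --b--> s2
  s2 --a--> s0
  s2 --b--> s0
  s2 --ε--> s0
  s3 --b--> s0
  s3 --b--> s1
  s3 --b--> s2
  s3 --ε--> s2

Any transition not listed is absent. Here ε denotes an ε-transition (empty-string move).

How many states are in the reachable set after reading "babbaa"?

Start: ε-closure({s0}) = {s0, s2, s3}.
Read 'b': {s0, s2, s3} → {s0, s1, s2, s3}.
Read 'a': {s0, s1, s2, s3} → {s0, s1, s2, s3}.
Read 'b': {s0, s1, s2, s3} → {s0, s1, s2, s3}.
Read 'b': {s0, s1, s2, s3} → {s0, s1, s2, s3}.
Read 'a': {s0, s1, s2, s3} → {s0, s1, s2, s3}.
Read 'a': {s0, s1, s2, s3} → {s0, s1, s2, s3}.
That set has 4 states.

4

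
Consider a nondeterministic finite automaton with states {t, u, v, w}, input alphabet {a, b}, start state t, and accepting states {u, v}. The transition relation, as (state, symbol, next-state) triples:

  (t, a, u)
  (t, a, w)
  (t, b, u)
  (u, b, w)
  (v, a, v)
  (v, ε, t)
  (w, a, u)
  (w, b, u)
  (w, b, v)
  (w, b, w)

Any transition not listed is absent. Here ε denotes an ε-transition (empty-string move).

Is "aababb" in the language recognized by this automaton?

Yes

Start in {t}.
Read 'a': t→{u, w}; now {u, w}.
Read 'a': u→∅, w→{u}; now {u}.
Read 'b': u→{w}; now {w}.
Read 'a': w→{u}; now {u}.
Read 'b': u→{w}; now {w}.
Read 'b': w→{u, v, w}; union {u, v, w}; ε-closure = {t, u, v, w}.
The final set {t, u, v, w} contains the accepting states u, v.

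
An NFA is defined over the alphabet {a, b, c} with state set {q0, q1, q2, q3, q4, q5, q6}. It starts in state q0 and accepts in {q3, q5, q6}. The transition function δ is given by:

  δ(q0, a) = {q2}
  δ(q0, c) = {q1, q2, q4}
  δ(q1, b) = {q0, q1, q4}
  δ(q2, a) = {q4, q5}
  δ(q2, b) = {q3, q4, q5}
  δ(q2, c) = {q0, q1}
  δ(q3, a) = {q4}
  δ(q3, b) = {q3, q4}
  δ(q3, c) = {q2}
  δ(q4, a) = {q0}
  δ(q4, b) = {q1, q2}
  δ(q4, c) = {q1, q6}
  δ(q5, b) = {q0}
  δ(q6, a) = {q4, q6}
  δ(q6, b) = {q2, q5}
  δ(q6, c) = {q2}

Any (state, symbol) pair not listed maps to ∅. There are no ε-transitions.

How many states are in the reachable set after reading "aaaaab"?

3

Start in {q0}.
Read 'a': {q0} → {q2}.
Read 'a': {q2} → {q4, q5}.
Read 'a': {q4, q5} → {q0}.
Read 'a': {q0} → {q2}.
Read 'a': {q2} → {q4, q5}.
Read 'b': {q4, q5} → {q0, q1, q2}.
That set has 3 states.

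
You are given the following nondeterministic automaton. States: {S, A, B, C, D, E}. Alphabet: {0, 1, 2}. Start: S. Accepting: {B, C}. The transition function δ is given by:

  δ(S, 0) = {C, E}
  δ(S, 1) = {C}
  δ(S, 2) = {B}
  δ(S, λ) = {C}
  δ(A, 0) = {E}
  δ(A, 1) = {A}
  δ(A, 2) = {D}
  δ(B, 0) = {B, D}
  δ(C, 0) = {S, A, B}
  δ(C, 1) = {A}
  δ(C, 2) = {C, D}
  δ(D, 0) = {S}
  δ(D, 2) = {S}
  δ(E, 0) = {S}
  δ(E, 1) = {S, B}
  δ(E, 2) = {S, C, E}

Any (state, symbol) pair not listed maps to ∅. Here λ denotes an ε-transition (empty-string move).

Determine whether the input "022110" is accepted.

Yes

Start: ε-closure({S}) = {S, C}.
Read '0': S→{C, E}, C→{S, A, B}; now {S, A, B, C, E}.
Read '2': S→{B}, A→{D}, B→∅, C→{C, D}, E→{S, C, E}; now {S, B, C, D, E}.
Read '2': S→{B}, B→∅, C→{C, D}, D→{S}, E→{S, C, E}; now {S, B, C, D, E}.
Read '1': S→{C}, B→∅, C→{A}, D→∅, E→{S, B}; now {S, A, B, C}.
Read '1': S→{C}, A→{A}, B→∅, C→{A}; now {A, C}.
Read '0': A→{E}, C→{S, A, B}; union {S, A, B, E}; ε-closure = {S, A, B, C, E}.
The final set {S, A, B, C, E} contains the accepting states B, C.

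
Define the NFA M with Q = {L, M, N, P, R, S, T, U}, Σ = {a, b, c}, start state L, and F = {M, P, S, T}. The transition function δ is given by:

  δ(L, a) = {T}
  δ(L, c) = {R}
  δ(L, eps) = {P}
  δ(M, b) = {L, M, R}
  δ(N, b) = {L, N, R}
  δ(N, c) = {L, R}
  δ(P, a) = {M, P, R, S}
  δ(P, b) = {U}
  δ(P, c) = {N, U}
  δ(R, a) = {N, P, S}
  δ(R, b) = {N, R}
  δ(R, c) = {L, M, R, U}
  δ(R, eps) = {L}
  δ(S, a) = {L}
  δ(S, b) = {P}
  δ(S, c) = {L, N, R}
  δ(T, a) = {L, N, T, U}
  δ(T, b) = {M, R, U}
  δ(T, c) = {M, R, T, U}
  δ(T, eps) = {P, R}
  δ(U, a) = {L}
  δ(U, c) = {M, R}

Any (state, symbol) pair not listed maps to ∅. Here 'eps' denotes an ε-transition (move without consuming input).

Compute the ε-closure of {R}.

Begin with {R}.
ε-move R → L; add L.
ε-move L → P; add P.

{L, P, R}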